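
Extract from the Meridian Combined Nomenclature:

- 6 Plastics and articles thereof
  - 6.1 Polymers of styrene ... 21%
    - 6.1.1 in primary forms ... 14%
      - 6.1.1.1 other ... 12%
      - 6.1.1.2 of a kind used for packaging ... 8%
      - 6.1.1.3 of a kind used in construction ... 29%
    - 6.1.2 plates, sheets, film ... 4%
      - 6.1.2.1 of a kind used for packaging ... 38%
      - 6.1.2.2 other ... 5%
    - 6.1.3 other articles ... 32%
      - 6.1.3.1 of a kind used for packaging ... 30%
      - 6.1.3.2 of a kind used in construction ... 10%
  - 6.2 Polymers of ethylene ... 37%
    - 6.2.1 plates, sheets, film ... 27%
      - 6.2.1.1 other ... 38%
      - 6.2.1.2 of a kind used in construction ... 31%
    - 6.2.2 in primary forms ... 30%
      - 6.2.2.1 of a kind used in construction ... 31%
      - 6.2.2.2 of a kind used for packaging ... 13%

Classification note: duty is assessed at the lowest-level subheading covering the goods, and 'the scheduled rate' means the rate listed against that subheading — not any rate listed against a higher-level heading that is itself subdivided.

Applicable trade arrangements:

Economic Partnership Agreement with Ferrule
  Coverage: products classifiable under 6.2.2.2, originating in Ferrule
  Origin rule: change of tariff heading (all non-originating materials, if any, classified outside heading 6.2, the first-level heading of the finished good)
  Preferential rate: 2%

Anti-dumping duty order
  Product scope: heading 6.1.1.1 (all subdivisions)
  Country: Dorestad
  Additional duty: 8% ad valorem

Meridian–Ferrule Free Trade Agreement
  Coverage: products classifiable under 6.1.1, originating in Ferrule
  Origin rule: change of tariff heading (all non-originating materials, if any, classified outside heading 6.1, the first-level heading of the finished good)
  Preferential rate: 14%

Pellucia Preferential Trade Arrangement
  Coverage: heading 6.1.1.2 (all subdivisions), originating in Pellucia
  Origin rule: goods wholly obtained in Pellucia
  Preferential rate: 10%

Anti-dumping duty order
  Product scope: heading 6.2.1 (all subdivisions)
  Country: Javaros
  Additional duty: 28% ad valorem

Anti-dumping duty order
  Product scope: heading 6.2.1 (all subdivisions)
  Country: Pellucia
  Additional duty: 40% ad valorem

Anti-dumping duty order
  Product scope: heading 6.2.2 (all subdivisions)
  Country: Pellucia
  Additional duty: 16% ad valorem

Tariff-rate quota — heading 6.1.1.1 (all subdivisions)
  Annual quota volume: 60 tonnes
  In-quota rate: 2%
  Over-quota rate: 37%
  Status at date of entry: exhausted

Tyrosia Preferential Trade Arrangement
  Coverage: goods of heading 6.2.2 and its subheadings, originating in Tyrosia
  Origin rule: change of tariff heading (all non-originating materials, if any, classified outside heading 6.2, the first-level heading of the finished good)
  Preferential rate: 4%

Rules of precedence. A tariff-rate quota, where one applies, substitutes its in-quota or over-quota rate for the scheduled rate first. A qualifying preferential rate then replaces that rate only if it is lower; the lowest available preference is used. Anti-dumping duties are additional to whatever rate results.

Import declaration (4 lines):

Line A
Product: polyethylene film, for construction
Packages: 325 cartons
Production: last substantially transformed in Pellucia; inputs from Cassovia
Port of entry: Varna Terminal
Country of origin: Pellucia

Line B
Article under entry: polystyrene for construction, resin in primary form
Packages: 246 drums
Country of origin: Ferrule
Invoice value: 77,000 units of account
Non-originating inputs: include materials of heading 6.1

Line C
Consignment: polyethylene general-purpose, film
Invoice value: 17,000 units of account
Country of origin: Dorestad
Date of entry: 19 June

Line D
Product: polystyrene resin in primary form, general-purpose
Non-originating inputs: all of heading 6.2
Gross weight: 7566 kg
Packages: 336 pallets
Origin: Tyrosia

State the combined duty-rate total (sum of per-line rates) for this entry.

Line A: polyethylene → 6.2; film → 6.2.1; for construction → 6.2.1.2. Scheduled 31%. Pellucia agreement on 6.1.1.2: 6.2.1.2 not covered; anti-dumping (Pellucia, 6.2.1): +40%; total 31% + 40% = 71%. → 71%.
Line B: polystyrene → 6.1; resin in primary form → 6.1.1; for construction → 6.1.1.3. Scheduled 29%. Ferrule agreement on 6.2.2.2: 6.1.1.3 not covered; Ferrule agreement on 6.1.1: CTH not met. → 29%.
Line C: polyethylene → 6.2; film → 6.2.1; general-purpose → 6.2.1.1. Scheduled 38%. No special measure applies. → 38%.
Line D: polystyrene → 6.1; resin in primary form → 6.1.1; general-purpose → 6.1.1.1. Scheduled 12%. quota on 6.1.1.1 exhausted → over-quota 37%; Tyrosia agreement on 6.2.2: 6.1.1.1 not covered. → 37%.
Sum: 71% + 29% + 38% + 37% = 175%.

175%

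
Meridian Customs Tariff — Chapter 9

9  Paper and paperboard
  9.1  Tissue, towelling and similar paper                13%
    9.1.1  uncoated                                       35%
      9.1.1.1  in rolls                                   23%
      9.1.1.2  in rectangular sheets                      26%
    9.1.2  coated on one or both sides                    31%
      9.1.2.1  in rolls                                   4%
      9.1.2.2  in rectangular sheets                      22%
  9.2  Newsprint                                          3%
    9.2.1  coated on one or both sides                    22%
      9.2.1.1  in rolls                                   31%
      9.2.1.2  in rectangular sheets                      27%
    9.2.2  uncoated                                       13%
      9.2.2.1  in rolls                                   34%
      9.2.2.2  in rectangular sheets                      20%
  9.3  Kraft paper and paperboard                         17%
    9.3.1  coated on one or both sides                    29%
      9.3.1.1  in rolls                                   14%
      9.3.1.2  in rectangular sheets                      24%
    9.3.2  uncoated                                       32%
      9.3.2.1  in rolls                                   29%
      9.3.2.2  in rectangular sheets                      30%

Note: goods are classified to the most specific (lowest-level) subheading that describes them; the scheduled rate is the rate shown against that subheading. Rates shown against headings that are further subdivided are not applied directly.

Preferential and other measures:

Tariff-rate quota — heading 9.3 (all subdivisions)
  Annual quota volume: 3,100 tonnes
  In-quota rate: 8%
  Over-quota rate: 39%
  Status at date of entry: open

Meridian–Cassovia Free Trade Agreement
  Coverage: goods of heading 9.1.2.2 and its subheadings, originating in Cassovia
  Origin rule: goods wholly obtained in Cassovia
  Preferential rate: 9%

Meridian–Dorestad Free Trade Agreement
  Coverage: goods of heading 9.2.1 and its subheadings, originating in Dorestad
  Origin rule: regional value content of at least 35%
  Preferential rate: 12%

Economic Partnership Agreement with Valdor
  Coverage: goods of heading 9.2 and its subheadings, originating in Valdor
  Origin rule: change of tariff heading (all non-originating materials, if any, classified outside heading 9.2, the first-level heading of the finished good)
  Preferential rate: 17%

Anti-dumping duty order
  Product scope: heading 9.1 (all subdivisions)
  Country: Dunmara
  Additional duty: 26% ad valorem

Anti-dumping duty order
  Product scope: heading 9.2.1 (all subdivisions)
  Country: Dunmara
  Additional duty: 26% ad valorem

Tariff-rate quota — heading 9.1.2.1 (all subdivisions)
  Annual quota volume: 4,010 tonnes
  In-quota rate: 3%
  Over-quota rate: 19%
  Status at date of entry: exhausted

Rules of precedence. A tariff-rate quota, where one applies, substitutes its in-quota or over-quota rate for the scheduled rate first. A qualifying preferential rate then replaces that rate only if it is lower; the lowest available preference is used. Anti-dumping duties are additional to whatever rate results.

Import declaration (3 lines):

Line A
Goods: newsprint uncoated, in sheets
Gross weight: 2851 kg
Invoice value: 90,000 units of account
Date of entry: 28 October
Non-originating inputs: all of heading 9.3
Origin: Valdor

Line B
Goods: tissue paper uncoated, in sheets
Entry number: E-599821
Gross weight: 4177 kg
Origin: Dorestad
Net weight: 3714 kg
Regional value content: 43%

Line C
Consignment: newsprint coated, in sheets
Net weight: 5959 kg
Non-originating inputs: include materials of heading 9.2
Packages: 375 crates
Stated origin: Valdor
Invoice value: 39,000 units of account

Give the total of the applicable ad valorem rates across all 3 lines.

Line A: newsprint → 9.2; uncoated → 9.2.2; in sheets → 9.2.2.2. Scheduled 20%. Valdor agreement on 9.2: CTH met → 17% available; preferential 17%. → 17%.
Line B: tissue paper → 9.1; uncoated → 9.1.1; in sheets → 9.1.1.2. Scheduled 26%. Dorestad agreement on 9.2.1: 9.1.1.2 not covered. → 26%.
Line C: newsprint → 9.2; coated → 9.2.1; in sheets → 9.2.1.2. Scheduled 27%. Valdor agreement on 9.2: CTH not met. → 27%.
Sum: 17% + 26% + 27% = 70%.

70%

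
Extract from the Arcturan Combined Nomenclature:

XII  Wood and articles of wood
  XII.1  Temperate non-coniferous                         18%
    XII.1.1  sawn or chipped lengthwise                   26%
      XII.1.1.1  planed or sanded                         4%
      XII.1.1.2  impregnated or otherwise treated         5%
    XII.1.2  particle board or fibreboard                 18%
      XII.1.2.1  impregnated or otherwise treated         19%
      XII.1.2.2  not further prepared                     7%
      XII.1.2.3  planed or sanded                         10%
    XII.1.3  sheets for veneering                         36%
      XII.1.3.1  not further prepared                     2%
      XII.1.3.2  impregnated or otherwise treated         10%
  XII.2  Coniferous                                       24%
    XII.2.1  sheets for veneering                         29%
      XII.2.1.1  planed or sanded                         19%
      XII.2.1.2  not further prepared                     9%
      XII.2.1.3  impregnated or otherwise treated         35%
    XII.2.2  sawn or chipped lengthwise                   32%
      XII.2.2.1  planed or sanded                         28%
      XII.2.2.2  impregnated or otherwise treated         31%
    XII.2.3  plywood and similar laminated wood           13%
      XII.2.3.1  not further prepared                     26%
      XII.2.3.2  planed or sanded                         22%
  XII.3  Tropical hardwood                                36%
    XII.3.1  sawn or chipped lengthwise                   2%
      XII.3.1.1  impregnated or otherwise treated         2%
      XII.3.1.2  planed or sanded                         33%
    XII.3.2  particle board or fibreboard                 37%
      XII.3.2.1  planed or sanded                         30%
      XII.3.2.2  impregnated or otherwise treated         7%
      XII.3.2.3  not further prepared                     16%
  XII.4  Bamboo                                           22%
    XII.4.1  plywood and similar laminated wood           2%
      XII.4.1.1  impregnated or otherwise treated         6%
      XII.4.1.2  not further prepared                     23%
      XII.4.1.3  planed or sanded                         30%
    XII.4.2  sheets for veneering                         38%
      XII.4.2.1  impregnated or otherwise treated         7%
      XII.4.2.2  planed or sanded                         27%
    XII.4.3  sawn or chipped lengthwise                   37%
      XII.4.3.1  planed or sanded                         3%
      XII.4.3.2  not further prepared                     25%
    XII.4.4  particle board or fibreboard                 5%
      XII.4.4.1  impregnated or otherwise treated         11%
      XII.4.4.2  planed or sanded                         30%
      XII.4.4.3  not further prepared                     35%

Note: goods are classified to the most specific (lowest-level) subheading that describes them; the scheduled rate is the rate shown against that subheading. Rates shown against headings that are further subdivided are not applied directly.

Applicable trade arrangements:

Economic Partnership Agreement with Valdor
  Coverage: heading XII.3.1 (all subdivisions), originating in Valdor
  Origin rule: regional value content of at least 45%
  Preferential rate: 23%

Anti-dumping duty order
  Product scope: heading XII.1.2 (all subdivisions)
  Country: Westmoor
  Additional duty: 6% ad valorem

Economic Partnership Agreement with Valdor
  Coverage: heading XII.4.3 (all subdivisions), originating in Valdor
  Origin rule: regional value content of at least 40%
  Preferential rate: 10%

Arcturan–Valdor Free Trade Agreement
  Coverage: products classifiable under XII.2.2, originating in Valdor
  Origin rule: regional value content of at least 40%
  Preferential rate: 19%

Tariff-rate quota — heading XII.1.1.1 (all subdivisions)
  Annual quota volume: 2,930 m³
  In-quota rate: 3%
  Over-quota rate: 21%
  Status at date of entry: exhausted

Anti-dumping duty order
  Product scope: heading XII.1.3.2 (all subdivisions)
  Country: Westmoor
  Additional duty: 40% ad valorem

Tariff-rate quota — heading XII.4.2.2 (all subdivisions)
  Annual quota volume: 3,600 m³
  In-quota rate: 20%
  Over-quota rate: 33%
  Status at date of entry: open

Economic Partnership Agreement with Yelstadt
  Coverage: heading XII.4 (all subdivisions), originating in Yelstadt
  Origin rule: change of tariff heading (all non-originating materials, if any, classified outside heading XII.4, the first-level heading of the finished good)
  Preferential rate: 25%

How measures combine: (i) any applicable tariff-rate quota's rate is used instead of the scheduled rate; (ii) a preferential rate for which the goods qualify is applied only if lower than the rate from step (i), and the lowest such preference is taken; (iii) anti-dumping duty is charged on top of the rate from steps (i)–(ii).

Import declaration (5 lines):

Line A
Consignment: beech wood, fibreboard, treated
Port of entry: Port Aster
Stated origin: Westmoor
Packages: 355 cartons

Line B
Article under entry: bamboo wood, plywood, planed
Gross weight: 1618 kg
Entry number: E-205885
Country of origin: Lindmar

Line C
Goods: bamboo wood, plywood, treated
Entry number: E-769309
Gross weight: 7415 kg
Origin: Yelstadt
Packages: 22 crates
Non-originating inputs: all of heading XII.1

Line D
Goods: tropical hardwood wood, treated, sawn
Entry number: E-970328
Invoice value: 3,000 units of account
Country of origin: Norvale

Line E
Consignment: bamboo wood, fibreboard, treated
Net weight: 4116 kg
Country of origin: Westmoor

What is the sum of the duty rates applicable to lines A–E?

Line A: beech → XII.1; fibreboard → XII.1.2; treated → XII.1.2.1. Scheduled 19%. anti-dumping (Westmoor, XII.1.2): +6%; total 19% + 6% = 25%. → 25%.
Line B: bamboo → XII.4; plywood → XII.4.1; planed → XII.4.1.3. Scheduled 30%. No special measure applies. → 30%.
Line C: bamboo → XII.4; plywood → XII.4.1; treated → XII.4.1.1. Scheduled 6%. Yelstadt agreement on XII.4: CTH met → 25% available; preference 25% not lower than 6% → no reduction. → 6%.
Line D: tropical hardwood → XII.3; sawn → XII.3.1; treated → XII.3.1.1. Scheduled 2%. No special measure applies. → 2%.
Line E: bamboo → XII.4; fibreboard → XII.4.4; treated → XII.4.4.1. Scheduled 11%. No special measure applies. → 11%.
Sum: 25% + 30% + 6% + 2% + 11% = 74%.

74%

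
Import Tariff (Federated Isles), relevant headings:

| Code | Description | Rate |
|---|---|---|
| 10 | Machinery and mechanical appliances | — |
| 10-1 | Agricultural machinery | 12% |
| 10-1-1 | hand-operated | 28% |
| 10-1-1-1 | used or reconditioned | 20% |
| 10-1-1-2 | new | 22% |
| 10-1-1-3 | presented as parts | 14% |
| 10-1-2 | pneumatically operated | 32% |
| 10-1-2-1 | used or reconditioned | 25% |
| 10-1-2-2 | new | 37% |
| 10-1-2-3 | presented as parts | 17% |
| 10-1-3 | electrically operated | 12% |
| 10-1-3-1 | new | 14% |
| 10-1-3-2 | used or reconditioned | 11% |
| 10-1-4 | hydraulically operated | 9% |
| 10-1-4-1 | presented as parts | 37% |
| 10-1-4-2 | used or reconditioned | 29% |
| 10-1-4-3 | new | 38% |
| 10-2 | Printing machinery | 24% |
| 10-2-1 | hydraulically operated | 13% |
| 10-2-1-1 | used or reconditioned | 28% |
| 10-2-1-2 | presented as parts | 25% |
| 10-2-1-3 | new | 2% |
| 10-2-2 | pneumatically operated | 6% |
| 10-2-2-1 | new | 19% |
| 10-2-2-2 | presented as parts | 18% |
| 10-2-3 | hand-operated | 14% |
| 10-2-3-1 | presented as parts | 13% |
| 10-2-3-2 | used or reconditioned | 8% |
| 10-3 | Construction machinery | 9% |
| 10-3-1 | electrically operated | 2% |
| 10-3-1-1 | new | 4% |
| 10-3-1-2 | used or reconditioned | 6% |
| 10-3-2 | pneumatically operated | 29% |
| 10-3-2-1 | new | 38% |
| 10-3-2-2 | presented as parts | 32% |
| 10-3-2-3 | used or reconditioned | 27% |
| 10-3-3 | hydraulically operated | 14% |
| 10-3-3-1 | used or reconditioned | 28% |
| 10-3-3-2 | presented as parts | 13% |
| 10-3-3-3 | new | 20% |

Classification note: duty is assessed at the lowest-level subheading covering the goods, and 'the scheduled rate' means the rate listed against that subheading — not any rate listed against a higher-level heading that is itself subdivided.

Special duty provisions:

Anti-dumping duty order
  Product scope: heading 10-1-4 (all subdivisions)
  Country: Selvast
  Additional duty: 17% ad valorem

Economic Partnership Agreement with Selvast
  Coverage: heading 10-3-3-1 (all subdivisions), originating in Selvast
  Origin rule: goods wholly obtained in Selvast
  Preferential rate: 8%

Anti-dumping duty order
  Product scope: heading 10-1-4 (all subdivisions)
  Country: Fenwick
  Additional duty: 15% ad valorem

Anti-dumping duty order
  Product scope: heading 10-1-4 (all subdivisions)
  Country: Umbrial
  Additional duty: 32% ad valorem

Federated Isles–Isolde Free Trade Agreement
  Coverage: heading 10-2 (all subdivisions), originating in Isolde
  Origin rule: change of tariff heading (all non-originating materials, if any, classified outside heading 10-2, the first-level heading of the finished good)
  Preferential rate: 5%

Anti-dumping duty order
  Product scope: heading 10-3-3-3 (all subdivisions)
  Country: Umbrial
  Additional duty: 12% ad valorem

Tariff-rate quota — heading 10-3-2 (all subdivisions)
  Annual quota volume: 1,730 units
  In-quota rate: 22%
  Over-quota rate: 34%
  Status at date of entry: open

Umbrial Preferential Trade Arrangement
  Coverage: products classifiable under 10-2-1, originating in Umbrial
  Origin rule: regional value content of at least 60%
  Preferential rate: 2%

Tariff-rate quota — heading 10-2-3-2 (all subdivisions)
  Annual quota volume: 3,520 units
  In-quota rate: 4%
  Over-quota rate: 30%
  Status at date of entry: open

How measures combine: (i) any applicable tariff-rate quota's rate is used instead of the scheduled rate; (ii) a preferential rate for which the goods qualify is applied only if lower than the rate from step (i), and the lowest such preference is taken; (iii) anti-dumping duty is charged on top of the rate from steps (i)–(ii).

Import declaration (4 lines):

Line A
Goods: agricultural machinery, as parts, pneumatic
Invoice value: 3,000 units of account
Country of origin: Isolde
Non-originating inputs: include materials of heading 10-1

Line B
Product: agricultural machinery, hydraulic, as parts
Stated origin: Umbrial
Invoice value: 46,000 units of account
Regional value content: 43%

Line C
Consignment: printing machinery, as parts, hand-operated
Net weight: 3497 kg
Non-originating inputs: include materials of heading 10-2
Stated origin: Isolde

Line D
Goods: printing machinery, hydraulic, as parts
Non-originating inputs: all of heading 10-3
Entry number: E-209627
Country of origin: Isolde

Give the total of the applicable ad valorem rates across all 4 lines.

Line A: agricultural → 10-1; pneumatic → 10-1-2; as parts → 10-1-2-3. Scheduled 17%. Isolde agreement on 10-2: 10-1-2-3 not covered. → 17%.
Line B: agricultural → 10-1; hydraulic → 10-1-4; as parts → 10-1-4-1. Scheduled 37%. Umbrial agreement on 10-2-1: 10-1-4-1 not covered; anti-dumping (Umbrial, 10-1-4): +32%; total 37% + 32% = 69%. → 69%.
Line C: printing → 10-2; hand-operated → 10-2-3; as parts → 10-2-3-1. Scheduled 13%. Isolde agreement on 10-2: CTH not met. → 13%.
Line D: printing → 10-2; hydraulic → 10-2-1; as parts → 10-2-1-2. Scheduled 25%. Isolde agreement on 10-2: CTH met → 5% available; preferential 5%. → 5%.
Sum: 17% + 69% + 13% + 5% = 104%.

104%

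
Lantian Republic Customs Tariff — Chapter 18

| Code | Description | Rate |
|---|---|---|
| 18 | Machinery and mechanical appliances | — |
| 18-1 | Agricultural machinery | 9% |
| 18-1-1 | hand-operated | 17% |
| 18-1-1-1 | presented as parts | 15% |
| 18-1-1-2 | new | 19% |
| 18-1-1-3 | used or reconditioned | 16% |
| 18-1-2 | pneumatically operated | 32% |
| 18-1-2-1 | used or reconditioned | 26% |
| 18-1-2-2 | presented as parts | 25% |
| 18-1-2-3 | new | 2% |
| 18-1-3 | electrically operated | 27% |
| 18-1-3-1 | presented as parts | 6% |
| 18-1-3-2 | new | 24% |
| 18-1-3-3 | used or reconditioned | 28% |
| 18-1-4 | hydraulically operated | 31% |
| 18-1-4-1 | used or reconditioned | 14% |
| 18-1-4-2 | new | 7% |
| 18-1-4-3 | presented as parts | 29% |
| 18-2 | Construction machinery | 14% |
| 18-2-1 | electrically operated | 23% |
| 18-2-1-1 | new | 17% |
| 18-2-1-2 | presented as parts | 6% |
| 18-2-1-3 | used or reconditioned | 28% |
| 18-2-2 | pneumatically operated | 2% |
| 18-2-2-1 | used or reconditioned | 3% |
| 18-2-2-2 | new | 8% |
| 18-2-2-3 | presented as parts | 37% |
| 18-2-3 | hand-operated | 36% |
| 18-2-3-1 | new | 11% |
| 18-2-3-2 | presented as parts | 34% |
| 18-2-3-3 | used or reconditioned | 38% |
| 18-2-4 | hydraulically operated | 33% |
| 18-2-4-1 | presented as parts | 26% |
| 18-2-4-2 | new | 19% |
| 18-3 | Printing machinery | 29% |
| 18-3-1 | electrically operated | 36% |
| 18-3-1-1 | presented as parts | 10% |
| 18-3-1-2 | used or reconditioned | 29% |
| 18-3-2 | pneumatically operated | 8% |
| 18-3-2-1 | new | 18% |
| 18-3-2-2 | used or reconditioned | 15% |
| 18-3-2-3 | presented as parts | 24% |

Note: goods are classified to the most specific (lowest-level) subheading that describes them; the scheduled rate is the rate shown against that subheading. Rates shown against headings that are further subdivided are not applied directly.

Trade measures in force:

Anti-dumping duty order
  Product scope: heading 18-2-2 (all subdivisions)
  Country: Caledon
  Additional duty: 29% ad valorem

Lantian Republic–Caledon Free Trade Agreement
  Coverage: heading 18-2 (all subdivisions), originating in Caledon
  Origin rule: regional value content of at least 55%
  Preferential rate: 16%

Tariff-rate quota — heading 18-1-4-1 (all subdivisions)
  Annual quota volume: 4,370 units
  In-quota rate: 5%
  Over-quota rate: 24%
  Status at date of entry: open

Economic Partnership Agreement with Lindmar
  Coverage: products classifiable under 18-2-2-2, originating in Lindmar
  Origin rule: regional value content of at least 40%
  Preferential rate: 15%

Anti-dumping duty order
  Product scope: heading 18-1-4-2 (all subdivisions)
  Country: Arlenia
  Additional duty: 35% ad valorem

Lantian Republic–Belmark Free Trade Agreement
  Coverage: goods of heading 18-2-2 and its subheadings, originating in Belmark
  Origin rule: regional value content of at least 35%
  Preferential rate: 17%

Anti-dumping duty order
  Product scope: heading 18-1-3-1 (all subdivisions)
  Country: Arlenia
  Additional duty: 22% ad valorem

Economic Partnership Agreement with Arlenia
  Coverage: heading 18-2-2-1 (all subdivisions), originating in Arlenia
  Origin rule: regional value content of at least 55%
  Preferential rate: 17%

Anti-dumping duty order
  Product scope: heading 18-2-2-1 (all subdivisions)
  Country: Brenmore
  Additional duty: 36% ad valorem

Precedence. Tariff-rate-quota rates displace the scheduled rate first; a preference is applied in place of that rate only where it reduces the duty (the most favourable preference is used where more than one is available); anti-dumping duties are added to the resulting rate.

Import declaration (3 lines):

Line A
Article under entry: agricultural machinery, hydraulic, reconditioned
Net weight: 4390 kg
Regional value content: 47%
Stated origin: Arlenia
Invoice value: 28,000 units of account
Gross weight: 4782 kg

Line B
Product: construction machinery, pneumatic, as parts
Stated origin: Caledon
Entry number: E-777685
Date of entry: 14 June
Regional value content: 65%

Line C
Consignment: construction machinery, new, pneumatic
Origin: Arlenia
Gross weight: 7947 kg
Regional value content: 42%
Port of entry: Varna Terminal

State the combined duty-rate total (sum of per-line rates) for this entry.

Line A: agricultural → 18-1; hydraulic → 18-1-4; reconditioned → 18-1-4-1. Scheduled 14%. quota on 18-1-4-1 open → in-quota 5%; Arlenia agreement on 18-2-2-1: 18-1-4-1 not covered. → 5%.
Line B: construction → 18-2; pneumatic → 18-2-2; as parts → 18-2-2-3. Scheduled 37%. Caledon agreement on 18-2: RVC ≥ 55% → 16% available; preferential 16%; anti-dumping (Caledon, 18-2-2): +29%; total 16% + 29% = 45%. → 45%.
Line C: construction → 18-2; pneumatic → 18-2-2; new → 18-2-2-2. Scheduled 8%. Arlenia agreement on 18-2-2-1: 18-2-2-2 not covered. → 8%.
Sum: 5% + 45% + 8% = 58%.

58%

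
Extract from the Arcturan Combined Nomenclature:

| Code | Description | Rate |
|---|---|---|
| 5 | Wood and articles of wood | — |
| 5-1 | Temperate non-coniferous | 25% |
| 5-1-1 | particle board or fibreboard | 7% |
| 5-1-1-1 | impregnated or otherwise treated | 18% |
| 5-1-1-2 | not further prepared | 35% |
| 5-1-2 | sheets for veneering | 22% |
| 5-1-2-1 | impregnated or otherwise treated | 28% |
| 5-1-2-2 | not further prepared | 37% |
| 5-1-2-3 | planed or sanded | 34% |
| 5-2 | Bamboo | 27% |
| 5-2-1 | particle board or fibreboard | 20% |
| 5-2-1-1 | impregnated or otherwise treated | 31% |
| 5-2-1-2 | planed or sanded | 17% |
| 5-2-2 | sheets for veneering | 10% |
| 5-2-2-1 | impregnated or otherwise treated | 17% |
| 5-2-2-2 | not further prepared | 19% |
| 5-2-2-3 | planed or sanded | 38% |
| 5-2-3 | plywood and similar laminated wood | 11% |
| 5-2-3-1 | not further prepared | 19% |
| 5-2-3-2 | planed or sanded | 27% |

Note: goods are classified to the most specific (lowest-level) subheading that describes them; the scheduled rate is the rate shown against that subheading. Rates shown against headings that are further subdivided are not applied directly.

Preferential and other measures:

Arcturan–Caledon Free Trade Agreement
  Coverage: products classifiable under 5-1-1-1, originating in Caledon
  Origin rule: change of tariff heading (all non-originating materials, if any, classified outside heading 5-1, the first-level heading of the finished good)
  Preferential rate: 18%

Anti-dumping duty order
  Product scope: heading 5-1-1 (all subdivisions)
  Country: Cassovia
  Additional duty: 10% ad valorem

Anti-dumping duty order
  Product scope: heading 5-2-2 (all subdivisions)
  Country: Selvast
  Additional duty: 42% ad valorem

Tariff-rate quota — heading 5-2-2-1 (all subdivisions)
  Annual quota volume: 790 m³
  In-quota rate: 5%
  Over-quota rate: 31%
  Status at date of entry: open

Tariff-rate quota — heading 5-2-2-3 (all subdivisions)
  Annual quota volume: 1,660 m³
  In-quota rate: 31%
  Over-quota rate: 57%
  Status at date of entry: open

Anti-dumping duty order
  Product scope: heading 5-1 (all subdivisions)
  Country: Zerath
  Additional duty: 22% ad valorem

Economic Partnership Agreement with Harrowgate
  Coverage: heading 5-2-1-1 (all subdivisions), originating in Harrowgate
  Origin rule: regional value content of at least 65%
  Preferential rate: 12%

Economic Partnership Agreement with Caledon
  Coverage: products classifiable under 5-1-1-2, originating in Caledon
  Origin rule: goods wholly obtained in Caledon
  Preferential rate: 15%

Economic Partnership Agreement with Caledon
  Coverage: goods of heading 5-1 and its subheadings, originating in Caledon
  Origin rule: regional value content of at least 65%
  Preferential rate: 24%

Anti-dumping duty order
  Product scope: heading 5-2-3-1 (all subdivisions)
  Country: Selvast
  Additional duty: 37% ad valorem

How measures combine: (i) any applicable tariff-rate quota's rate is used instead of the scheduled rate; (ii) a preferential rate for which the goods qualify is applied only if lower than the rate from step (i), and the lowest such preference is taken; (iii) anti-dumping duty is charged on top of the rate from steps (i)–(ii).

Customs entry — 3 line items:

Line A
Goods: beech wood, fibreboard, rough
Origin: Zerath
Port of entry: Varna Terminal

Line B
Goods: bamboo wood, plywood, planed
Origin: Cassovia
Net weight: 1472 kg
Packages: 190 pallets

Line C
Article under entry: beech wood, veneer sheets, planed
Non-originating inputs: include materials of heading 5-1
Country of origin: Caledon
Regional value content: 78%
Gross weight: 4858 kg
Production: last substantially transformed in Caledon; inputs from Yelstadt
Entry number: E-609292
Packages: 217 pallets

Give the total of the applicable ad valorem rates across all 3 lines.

108%

Line A: beech → 5-1; fibreboard → 5-1-1; rough → 5-1-1-2. Scheduled 35%. anti-dumping (Zerath, 5-1): +22%; total 35% + 22% = 57%. → 57%.
Line B: bamboo → 5-2; plywood → 5-2-3; planed → 5-2-3-2. Scheduled 27%. No special measure applies. → 27%.
Line C: beech → 5-1; veneer sheets → 5-1-2; planed → 5-1-2-3. Scheduled 34%. Caledon agreement on 5-1-1-1: 5-1-2-3 not covered; Caledon agreement on 5-1-1-2: 5-1-2-3 not covered; Caledon agreement on 5-1: RVC ≥ 65% → 24% available; preferential 24%. → 24%.
Sum: 57% + 27% + 24% = 108%.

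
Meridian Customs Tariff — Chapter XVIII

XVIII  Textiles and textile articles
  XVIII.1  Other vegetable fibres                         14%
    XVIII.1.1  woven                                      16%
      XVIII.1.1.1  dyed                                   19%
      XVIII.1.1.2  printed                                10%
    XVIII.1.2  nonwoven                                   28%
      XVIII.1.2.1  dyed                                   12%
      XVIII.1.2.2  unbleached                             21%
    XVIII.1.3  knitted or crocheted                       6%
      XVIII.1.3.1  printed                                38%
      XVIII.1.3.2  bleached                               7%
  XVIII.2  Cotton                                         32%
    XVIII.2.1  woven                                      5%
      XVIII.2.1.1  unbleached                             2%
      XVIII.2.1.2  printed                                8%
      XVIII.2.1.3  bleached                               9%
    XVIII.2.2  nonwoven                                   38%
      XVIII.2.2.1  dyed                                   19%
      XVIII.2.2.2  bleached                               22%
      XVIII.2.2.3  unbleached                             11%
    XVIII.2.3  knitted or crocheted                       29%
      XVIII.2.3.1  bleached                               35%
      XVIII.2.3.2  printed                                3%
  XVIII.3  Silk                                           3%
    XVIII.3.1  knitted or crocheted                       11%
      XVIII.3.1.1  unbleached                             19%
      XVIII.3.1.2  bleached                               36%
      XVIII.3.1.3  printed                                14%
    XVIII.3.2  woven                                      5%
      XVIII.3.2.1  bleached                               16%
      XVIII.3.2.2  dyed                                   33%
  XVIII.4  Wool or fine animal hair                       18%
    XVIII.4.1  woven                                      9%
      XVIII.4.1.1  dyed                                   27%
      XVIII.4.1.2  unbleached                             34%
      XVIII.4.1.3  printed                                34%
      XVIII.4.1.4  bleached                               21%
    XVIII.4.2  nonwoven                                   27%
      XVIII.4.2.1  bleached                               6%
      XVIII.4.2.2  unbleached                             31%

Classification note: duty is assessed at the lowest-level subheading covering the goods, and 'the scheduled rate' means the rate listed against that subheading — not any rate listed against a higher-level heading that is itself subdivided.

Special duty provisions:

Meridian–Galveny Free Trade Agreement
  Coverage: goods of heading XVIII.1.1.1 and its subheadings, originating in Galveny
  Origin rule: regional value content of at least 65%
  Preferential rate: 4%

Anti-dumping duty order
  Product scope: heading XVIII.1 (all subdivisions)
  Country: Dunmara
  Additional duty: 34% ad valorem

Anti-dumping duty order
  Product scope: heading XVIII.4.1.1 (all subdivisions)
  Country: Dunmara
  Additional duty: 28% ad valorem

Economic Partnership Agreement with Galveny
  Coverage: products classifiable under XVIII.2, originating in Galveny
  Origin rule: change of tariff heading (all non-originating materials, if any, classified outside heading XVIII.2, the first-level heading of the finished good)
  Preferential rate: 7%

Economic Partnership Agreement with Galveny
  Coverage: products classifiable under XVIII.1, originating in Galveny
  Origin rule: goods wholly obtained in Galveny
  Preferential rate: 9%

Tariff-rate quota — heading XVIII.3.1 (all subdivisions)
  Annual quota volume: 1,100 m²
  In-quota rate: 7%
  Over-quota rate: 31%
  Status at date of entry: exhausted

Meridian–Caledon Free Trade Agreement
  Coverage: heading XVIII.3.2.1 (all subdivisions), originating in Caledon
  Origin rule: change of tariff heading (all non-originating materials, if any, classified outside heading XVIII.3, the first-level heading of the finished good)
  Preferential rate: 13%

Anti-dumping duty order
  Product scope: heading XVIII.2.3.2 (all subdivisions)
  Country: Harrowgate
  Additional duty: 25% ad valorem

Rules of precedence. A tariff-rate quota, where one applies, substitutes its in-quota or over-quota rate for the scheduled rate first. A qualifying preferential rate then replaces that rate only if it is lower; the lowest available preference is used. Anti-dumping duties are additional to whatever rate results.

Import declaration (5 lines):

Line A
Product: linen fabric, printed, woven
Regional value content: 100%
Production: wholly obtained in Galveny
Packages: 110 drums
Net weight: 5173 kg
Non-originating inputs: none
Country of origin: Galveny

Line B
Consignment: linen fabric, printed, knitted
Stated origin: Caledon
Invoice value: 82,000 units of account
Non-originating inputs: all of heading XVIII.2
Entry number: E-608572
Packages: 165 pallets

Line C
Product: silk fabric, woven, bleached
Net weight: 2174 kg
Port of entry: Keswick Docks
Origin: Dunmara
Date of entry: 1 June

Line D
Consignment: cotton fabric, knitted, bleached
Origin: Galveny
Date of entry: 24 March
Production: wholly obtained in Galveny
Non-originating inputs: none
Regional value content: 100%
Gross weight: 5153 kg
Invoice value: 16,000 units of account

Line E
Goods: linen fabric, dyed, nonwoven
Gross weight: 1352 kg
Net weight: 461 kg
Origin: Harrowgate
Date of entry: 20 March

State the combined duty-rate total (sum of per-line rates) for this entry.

82%

Line A: linen → XVIII.1; woven → XVIII.1.1; printed → XVIII.1.1.2. Scheduled 10%. Galveny agreement on XVIII.1.1.1: XVIII.1.1.2 not covered; Galveny agreement on XVIII.2: XVIII.1.1.2 not covered; Galveny agreement on XVIII.1: wholly obtained → 9% available; preferential 9%. → 9%.
Line B: linen → XVIII.1; knitted → XVIII.1.3; printed → XVIII.1.3.1. Scheduled 38%. Caledon agreement on XVIII.3.2.1: XVIII.1.3.1 not covered. → 38%.
Line C: silk → XVIII.3; woven → XVIII.3.2; bleached → XVIII.3.2.1. Scheduled 16%. No special measure applies. → 16%.
Line D: cotton → XVIII.2; knitted → XVIII.2.3; bleached → XVIII.2.3.1. Scheduled 35%. Galveny agreement on XVIII.1.1.1: XVIII.2.3.1 not covered; Galveny agreement on XVIII.2: CTH met → 7% available; Galveny agreement on XVIII.1: XVIII.2.3.1 not covered; preferential 7%. → 7%.
Line E: linen → XVIII.1; nonwoven → XVIII.1.2; dyed → XVIII.1.2.1. Scheduled 12%. No special measure applies. → 12%.
Sum: 9% + 38% + 16% + 7% + 12% = 82%.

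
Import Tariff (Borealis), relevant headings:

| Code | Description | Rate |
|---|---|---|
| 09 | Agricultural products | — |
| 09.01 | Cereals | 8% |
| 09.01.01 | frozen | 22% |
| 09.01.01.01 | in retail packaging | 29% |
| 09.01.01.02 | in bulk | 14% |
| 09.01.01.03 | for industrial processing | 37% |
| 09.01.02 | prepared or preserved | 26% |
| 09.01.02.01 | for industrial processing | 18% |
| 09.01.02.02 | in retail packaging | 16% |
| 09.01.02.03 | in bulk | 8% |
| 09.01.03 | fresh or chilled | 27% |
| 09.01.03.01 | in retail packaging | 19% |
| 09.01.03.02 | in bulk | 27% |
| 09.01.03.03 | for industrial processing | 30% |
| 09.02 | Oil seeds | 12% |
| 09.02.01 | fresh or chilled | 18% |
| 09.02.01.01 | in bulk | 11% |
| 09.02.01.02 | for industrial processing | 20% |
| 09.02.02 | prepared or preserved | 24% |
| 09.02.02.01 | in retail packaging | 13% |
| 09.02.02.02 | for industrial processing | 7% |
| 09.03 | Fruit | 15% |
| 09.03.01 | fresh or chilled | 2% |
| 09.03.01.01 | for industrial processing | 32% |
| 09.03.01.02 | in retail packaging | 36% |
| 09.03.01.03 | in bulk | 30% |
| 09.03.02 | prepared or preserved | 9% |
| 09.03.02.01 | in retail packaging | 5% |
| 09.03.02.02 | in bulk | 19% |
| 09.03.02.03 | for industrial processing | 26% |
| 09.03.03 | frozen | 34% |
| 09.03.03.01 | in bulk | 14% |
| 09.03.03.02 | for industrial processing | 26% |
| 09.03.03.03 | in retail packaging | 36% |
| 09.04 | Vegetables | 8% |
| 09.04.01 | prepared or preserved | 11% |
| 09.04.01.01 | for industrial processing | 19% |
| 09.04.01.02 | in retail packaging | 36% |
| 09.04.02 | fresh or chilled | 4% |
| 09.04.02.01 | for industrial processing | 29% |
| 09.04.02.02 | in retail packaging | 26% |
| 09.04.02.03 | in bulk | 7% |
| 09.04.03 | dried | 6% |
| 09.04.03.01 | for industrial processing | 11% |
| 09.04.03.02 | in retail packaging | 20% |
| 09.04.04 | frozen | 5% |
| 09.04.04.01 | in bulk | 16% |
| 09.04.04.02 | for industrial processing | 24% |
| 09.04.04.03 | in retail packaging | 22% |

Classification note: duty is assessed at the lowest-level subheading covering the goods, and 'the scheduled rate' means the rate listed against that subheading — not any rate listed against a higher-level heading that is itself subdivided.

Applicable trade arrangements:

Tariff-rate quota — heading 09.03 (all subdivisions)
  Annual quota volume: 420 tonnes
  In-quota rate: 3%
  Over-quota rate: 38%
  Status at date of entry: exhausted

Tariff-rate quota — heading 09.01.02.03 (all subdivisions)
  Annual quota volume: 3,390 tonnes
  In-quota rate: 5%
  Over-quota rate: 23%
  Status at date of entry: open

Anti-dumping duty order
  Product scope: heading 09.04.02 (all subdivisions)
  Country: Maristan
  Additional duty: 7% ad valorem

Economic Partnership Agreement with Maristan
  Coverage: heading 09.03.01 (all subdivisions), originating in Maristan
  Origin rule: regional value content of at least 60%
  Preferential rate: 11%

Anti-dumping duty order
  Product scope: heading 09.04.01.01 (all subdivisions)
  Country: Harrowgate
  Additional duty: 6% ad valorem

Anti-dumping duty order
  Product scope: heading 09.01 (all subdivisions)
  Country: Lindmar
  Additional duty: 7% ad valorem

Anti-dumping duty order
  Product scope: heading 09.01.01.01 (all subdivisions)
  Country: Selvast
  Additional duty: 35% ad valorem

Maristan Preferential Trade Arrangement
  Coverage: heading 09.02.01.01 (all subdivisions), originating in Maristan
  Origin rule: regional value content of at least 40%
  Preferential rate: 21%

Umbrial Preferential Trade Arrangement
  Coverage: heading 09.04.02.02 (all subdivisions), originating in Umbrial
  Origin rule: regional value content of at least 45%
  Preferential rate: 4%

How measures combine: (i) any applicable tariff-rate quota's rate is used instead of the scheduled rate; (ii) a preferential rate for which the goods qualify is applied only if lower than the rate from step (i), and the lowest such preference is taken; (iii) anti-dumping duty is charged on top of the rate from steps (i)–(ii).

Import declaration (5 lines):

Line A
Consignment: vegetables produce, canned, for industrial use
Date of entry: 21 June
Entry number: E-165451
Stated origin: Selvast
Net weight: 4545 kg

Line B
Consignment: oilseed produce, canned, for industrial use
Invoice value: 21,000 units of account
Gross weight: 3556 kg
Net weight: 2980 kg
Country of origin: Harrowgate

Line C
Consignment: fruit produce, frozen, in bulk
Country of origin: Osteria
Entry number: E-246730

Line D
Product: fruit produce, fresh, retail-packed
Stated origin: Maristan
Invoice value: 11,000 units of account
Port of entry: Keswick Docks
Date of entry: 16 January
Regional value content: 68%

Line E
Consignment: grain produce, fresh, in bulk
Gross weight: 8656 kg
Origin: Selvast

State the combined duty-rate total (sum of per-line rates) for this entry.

Line A: vegetables → 09.04; canned → 09.04.01; for industrial use → 09.04.01.01. Scheduled 19%. No special measure applies. → 19%.
Line B: oilseed → 09.02; canned → 09.02.02; for industrial use → 09.02.02.02. Scheduled 7%. No special measure applies. → 7%.
Line C: fruit → 09.03; frozen → 09.03.03; in bulk → 09.03.03.01. Scheduled 14%. quota on 09.03 exhausted → over-quota 38%. → 38%.
Line D: fruit → 09.03; fresh → 09.03.01; retail-packed → 09.03.01.02. Scheduled 36%. quota on 09.03 exhausted → over-quota 38%; Maristan agreement on 09.03.01: RVC ≥ 60% → 11% available; Maristan agreement on 09.02.01.01: 09.03.01.02 not covered; preferential 11%. → 11%.
Line E: grain → 09.01; fresh → 09.01.03; in bulk → 09.01.03.02. Scheduled 27%. No special measure applies. → 27%.
Sum: 19% + 7% + 38% + 11% + 27% = 102%.

102%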